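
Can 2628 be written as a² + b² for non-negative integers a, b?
18² + 48² (a=18, b=48)

Factorization: 2628 = 2^2 × 3^2 × 73
By Fermat: n is sum of two squares iff every prime p ≡ 3 (mod 4) appears to even power.
All primes ≡ 3 (mod 4) appear to even power.
Search a = 0, 1, 2, … for 2628 - a² a perfect square: first hit at a = 18: 2628 - 324 = 2304 = 48².
2628 = 18² + 48² = 324 + 2304 ✓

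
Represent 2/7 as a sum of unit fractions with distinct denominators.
1/4 + 1/28

Greedy algorithm:
2/7: ceiling(7/2) = 4, use 1/4
1/28: ceiling(28/1) = 28, use 1/28
Result: 2/7 = 1/4 + 1/28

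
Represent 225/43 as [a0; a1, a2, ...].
[5; 4, 3, 3]

Euclidean algorithm steps:
225 = 5 × 43 + 10
43 = 4 × 10 + 3
10 = 3 × 3 + 1
3 = 3 × 1 + 0
Continued fraction: [5; 4, 3, 3]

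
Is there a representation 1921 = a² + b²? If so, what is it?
20² + 39² (a=20, b=39)

Factorization: 1921 = 17 × 113
By Fermat: n is sum of two squares iff every prime p ≡ 3 (mod 4) appears to even power.
All primes ≡ 3 (mod 4) appear to even power.
Search a = 0, 1, 2, … for 1921 - a² a perfect square: first hit at a = 20: 1921 - 400 = 1521 = 39².
1921 = 20² + 39² = 400 + 1521 ✓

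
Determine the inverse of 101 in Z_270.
131

gcd(101, 270) = 1, so the inverse exists.
Extended Euclidean algorithm on (270, 101):
270 = 2 × 101 + 68  ⟹  68 = (1)·270 + (-2)·101
101 = 1 × 68 + 33  ⟹  33 = (-1)·270 + (3)·101
68 = 2 × 33 + 2  ⟹  2 = (3)·270 + (-8)·101
33 = 16 × 2 + 1  ⟹  1 = (-49)·270 + (131)·101
So (131)·101 ≡ 1 (mod 270), i.e. 101^(-1) ≡ 131 (mod 270).
Check: 101 × 131 = 13231 ≡ 1 (mod 270)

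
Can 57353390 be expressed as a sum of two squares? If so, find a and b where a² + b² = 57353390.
Not possible

Factorization: 57353390 = 2 × 5 × 179^3
By Fermat: n is sum of two squares iff every prime p ≡ 3 (mod 4) appears to even power.
Prime(s) ≡ 3 (mod 4) with odd exponent: [(179, 3)]
Therefore 57353390 cannot be expressed as a² + b².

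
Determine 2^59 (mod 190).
108

Repeated squaring. Binary of 59 = 111011.
2^1 ≡ 2 (mod 190); 2^2 ≡ 4 (mod 190); 2^4 ≡ 16 (mod 190); 2^8 ≡ 66 (mod 190); 2^16 ≡ 176 (mod 190); 2^32 ≡ 6 (mod 190)
2^59 = 2^1 × 2^2 × 2^8 × 2^16 × 2^32 ≡ 108 (mod 190)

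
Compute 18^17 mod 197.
123

Repeated squaring. Binary of 17 = 10001.
18^1 ≡ 18 (mod 197); 18^2 ≡ 127 (mod 197); 18^4 ≡ 172 (mod 197); 18^8 ≡ 34 (mod 197); 18^16 ≡ 171 (mod 197)
18^17 = 18^1 × 18^16 ≡ 123 (mod 197)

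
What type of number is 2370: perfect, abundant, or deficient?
abundant

Proper divisors of 2370: sum = 1 + 2 + 3 + 5 + 6 + 10 + 15 + 30 + 79 + 158 + 237 + 395 + 474 + 790 + 1185 = 3390
Since 3390 > 2370, 2370 is abundant.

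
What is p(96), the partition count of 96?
118114304

p(n) counts ways to write n as a sum of positive integers (order ignored).
Euler's pentagonal recurrence: p(k) = p(k-1) + p(k-2) - p(k-5) - p(k-7) + p(k-12) + p(k-15) - ... (offsets j(3j∓1)/2, signs ++--, p(0)=1, p(<0)=0).
DP table for k = 0..95: p(0)=1, p(1)=1, p(2)=2, p(3)=3, p(4)=5, p(5)=7, p(6)=11, p(7)=15, p(8)=22, p(9)=30, p(10)=42, p(11)=56, p(12)=77, p(13)=101, p(14)=135, p(15)=176, p(16)=231, p(17)=297, p(18)=385, p(19)=490, p(20)=627, p(21)=792, p(22)=1002, p(23)=1255, p(24)=1575, p(25)=1958, p(26)=2436, p(27)=3010, p(28)=3718, p(29)=4565, p(30)=5604, p(31)=6842, p(32)=8349, p(33)=10143, p(34)=12310, p(35)=14883, p(36)=17977, p(37)=21637, p(38)=26015, p(39)=31185, p(40)=37338, p(41)=44583, p(42)=53174, p(43)=63261, p(44)=75175, p(45)=89134, p(46)=105558, p(47)=124754, p(48)=147273, p(49)=173525, p(50)=204226, p(51)=239943, p(52)=281589, p(53)=329931, p(54)=386155, p(55)=451276, p(56)=526823, p(57)=614154, p(58)=715220, p(59)=831820, p(60)=966467, p(61)=1121505, p(62)=1300156, p(63)=1505499, p(64)=1741630, p(65)=2012558, p(66)=2323520, p(67)=2679689, p(68)=3087735, p(69)=3554345, p(70)=4087968, p(71)=4697205, p(72)=5392783, p(73)=6185689, p(74)=7089500, p(75)=8118264, p(76)=9289091, p(77)=10619863, p(78)=12132164, p(79)=13848650, p(80)=15796476, p(81)=18004327, p(82)=20506255, p(83)=23338469, p(84)=26543660, p(85)=30167357, p(86)=34262962, p(87)=38887673, p(88)=44108109, p(89)=49995925, p(90)=56634173, p(91)=64112359, p(92)=72533807, p(93)=82010177, p(94)=92669720, p(95)=104651419.
Final step: p(96) = p(95) + p(94) - p(91) - p(89) + p(84) + p(81) - p(74) - p(70) + p(61) + p(56) - p(45) - p(39) + p(26) + p(19) - p(4)
= 104651419 + 92669720 - 64112359 - 49995925 + 26543660 + 18004327 - 7089500 - 4087968 + 1121505 + 526823 - 89134 - 31185 + 2436 + 490 - 5
= 118114304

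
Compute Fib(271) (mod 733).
383

Matrix identity: Q^n = [[F_(n+1), F_n], [F_n, F_(n-1)]] with Q = [[1,1],[1,0]].
n = 271 = 100001111₂. Square-and-multiply, entries mod 733:
Q^1 = [[1,1],[1,0]]
Q^2 = (Q^1)² = [[2,1],[1,1]]
Q^4 = (Q^2)² = [[5,3],[3,2]]
Q^8 = (Q^4)² = [[34,21],[21,13]]
Q^16 = (Q^8)² = [[131,254],[254,610]]
Q^33 = (Q^16)²·Q = [[147,314],[314,566]]
Q^67 = (Q^33)²·Q = [[310,726],[726,317]]
Q^135 = (Q^67)²·Q = [[135,126],[126,9]]
Q^271 = (Q^135)²·Q = [[202,383],[383,552]]
F_271 mod 733 = Q^271[0][1] = 383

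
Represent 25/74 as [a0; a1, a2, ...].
[0; 2, 1, 24]

Euclidean algorithm steps:
25 = 0 × 74 + 25
74 = 2 × 25 + 24
25 = 1 × 24 + 1
24 = 24 × 1 + 0
Continued fraction: [0; 2, 1, 24]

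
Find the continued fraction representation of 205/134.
[1; 1, 1, 7, 1, 7]

Euclidean algorithm steps:
205 = 1 × 134 + 71
134 = 1 × 71 + 63
71 = 1 × 63 + 8
63 = 7 × 8 + 7
8 = 1 × 7 + 1
7 = 7 × 1 + 0
Continued fraction: [1; 1, 1, 7, 1, 7]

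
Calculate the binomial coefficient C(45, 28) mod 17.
2

Using Lucas' theorem:
Write n=45 and k=28 in base 17:
n in base 17: [2, 11]
k in base 17: [1, 11]
C(45,28) mod 17 = ∏ C(n_i, k_i) mod 17
Digit binomials (mod 17): C(2,1) = 2; C(11,11) = 1
Product: 2 × 1 = 2 ≡ 2 (mod 17)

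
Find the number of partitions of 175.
435157697830

p(n) counts ways to write n as a sum of positive integers (order ignored).
Euler's pentagonal recurrence: p(k) = p(k-1) + p(k-2) - p(k-5) - p(k-7) + p(k-12) + p(k-15) - ... (offsets j(3j∓1)/2, signs ++--, p(0)=1, p(<0)=0).
DP table for k = 0..174: p(0)=1, p(1)=1, p(2)=2, p(3)=3, p(4)=5, p(5)=7, p(6)=11, p(7)=15, p(8)=22, p(9)=30, p(10)=42, p(11)=56, p(12)=77, p(13)=101, p(14)=135, p(15)=176, p(16)=231, p(17)=297, p(18)=385, p(19)=490, p(20)=627, p(21)=792, p(22)=1002, p(23)=1255, p(24)=1575, p(25)=1958, p(26)=2436, p(27)=3010, p(28)=3718, p(29)=4565, p(30)=5604, p(31)=6842, p(32)=8349, p(33)=10143, p(34)=12310, p(35)=14883, p(36)=17977, p(37)=21637, p(38)=26015, p(39)=31185, p(40)=37338, p(41)=44583, p(42)=53174, p(43)=63261, p(44)=75175, p(45)=89134, p(46)=105558, p(47)=124754, p(48)=147273, p(49)=173525, p(50)=204226, p(51)=239943, p(52)=281589, p(53)=329931, p(54)=386155, p(55)=451276, p(56)=526823, p(57)=614154, p(58)=715220, p(59)=831820, p(60)=966467, p(61)=1121505, p(62)=1300156, p(63)=1505499, p(64)=1741630, p(65)=2012558, p(66)=2323520, p(67)=2679689, p(68)=3087735, p(69)=3554345, p(70)=4087968, p(71)=4697205, p(72)=5392783, p(73)=6185689, p(74)=7089500, p(75)=8118264, p(76)=9289091, p(77)=10619863, p(78)=12132164, p(79)=13848650, p(80)=15796476, p(81)=18004327, p(82)=20506255, p(83)=23338469, p(84)=26543660, p(85)=30167357, p(86)=34262962, p(87)=38887673, p(88)=44108109, p(89)=49995925, p(90)=56634173, p(91)=64112359, p(92)=72533807, p(93)=82010177, p(94)=92669720, p(95)=104651419, p(96)=118114304, p(97)=133230930, p(98)=150198136, p(99)=169229875, p(100)=190569292, p(101)=214481126, p(102)=241265379, p(103)=271248950, p(104)=304801365, p(105)=342325709, p(106)=384276336, p(107)=431149389, p(108)=483502844, p(109)=541946240, p(110)=607163746, p(111)=679903203, p(112)=761002156, p(113)=851376628, p(114)=952050665, p(115)=1064144451, p(116)=1188908248, p(117)=1327710076, p(118)=1482074143, p(119)=1653668665, p(120)=1844349560, p(121)=2056148051, p(122)=2291320912, p(123)=2552338241, p(124)=2841940500, p(125)=3163127352, p(126)=3519222692, p(127)=3913864295, p(128)=4351078600, p(129)=4835271870, p(130)=5371315400, p(131)=5964539504, p(132)=6620830889, p(133)=7346629512, p(134)=8149040695, p(135)=9035836076, p(136)=10015581680, p(137)=11097645016, p(138)=12292341831, p(139)=13610949895, p(140)=15065878135, p(141)=16670689208, p(142)=18440293320, p(143)=20390982757, p(144)=22540654445, p(145)=24908858009, p(146)=27517052599, p(147)=30388671978, p(148)=33549419497, p(149)=37027355200, p(150)=40853235313, p(151)=45060624582, p(152)=49686288421, p(153)=54770336324, p(154)=60356673280, p(155)=66493182097, p(156)=73232243759, p(157)=80630964769, p(158)=88751778802, p(159)=97662728555, p(160)=107438159466, p(161)=118159068427, p(162)=129913904637, p(163)=142798995930, p(164)=156919475295, p(165)=172389800255, p(166)=189334822579, p(167)=207890420102, p(168)=228204732751, p(169)=250438925115, p(170)=274768617130, p(171)=301384802048, p(172)=330495499613, p(173)=362326859895, p(174)=397125074750.
Final step: p(175) = p(174) + p(173) - p(170) - p(168) + p(163) + p(160) - p(153) - p(149) + p(140) + p(135) - p(124) - p(118) + p(105) + p(98) - p(83) - p(75) + p(58) + p(49) - p(30) - p(20)
= 397125074750 + 362326859895 - 274768617130 - 228204732751 + 142798995930 + 107438159466 - 54770336324 - 37027355200 + 15065878135 + 9035836076 - 2841940500 - 1482074143 + 342325709 + 150198136 - 23338469 - 8118264 + 715220 + 173525 - 5604 - 627
= 435157697830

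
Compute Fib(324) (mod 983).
441

Matrix identity: Q^n = [[F_(n+1), F_n], [F_n, F_(n-1)]] with Q = [[1,1],[1,0]].
n = 324 = 101000100₂. Square-and-multiply, entries mod 983:
Q^1 = [[1,1],[1,0]]
Q^2 = (Q^1)² = [[2,1],[1,1]]
Q^5 = (Q^2)²·Q = [[8,5],[5,3]]
Q^10 = (Q^5)² = [[89,55],[55,34]]
Q^20 = (Q^10)² = [[133,867],[867,249]]
Q^40 = (Q^20)² = [[672,906],[906,749]]
Q^81 = (Q^40)²·Q = [[114,418],[418,679]]
Q^162 = (Q^81)² = [[950,203],[203,747]]
Q^324 = (Q^162)² = [[29,441],[441,571]]
F_324 mod 983 = Q^324[0][1] = 441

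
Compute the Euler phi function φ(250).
100

250 = 2 × 5^3
φ(n) = n × ∏(1 - 1/p) for each prime p dividing n
φ(250) = 250 × (1 - 1/2) × (1 - 1/5) = 100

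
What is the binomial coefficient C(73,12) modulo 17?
0

Using Lucas' theorem:
Write n=73 and k=12 in base 17:
n in base 17: [4, 5]
k in base 17: [0, 12]
C(73,12) mod 17 = ∏ C(n_i, k_i) mod 17
Digit binomials (mod 17): C(4,0) = 1; C(5,12) = 0 (k_i > n_i)
Product: 1 × 0 = 0 ≡ 0 (mod 17)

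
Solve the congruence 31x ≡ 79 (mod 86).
x ≡ 83 (mod 86)

gcd(31, 86) = 1, which divides 79, so solutions exist.
Find 31^(-1) mod 86 by the extended Euclidean algorithm:
86 = 2 × 31 + 24  ⟹  24 = (1)·86 + (-2)·31
31 = 1 × 24 + 7  ⟹  7 = (-1)·86 + (3)·31
24 = 3 × 7 + 3  ⟹  3 = (4)·86 + (-11)·31
7 = 2 × 3 + 1  ⟹  1 = (-9)·86 + (25)·31
So (25)·31 ≡ 1 (mod 86), i.e. 31^(-1) ≡ 25 (mod 86).
x ≡ 25 × 79 = 1975 ≡ 83 (mod 86).
Check: 31 × 83 = 2573 ≡ 79 (mod 86).
Unique solution: x ≡ 83 (mod 86)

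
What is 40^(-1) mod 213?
16

gcd(40, 213) = 1, so the inverse exists.
Extended Euclidean algorithm on (213, 40):
213 = 5 × 40 + 13  ⟹  13 = (1)·213 + (-5)·40
40 = 3 × 13 + 1  ⟹  1 = (-3)·213 + (16)·40
So (16)·40 ≡ 1 (mod 213), i.e. 40^(-1) ≡ 16 (mod 213).
Check: 40 × 16 = 640 ≡ 1 (mod 213)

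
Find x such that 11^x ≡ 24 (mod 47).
4

Baby-step giant-step with step n = ⌈√47⌉ = 7.
Baby steps 11^j mod 47 (j:value) for j=0..6: 0:1, 1:11, 2:27, 3:15, 4:24, 5:29, 6:37.
h = 24 is already in the table at j=4, so x = 4.
Check: 11^4 ≡ 24 (mod 47).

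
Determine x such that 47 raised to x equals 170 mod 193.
42

Baby-step giant-step with step n = ⌈√193⌉ = 14.
Baby steps 47^j mod 193 (j:value) for j=0..13: 0:1, 1:47, 2:86, 3:182, 4:62, 5:19, 6:121, 7:90, 8:177, 9:20, 10:168, 11:176, 12:166, 13:82.
Giant-step multiplier: 47^(-14) ≡ 47^(192-14) = 47^178 ≡ 32 (mod 193).
Giant steps γ_i = 170·32^i mod 193: γ_0=170, γ_1=36, γ_2=187, γ_3=1 (in table at j=0).
x = i·n + j = 3·14 + 0 = 42.
Check: 47^42 ≡ 170 (mod 193).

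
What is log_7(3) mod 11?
4

Baby-step giant-step with step n = ⌈√11⌉ = 4.
Baby steps 7^j mod 11 (j:value) for j=0..3: 0:1, 1:7, 2:5, 3:2.
Giant-step multiplier: 7^(-4) ≡ 7^(10-4) = 7^6 ≡ 4 (mod 11).
Giant steps γ_i = 3·4^i mod 11: γ_0=3, γ_1=1 (in table at j=0).
x = i·n + j = 1·4 + 0 = 4.
Check: 7^4 ≡ 3 (mod 11).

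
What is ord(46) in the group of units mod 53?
13

53 is prime, so ord(46) divides φ(53) = 52.
Divisors of 52: 1, 2, 4, 13, 26, 52.
Repeated squaring: 46^1 ≡ 46, 46^2 ≡ 49, 46^4 ≡ 16, 46^8 ≡ 44, 46^16 ≡ 28, 46^32 ≡ 42 (mod 53).
Test 46^d mod 53 for each divisor d in increasing order:
46^1 ≡ 46
46^2 ≡ 49
46^4 ≡ 16
46^13 = 46^8·46^4·46^1 ≡ 1  ← first divisor giving 1
The order is 13.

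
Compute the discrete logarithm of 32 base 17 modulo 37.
11

Baby-step giant-step with step n = ⌈√37⌉ = 7.
Baby steps 17^j mod 37 (j:value) for j=0..6: 0:1, 1:17, 2:30, 3:29, 4:12, 5:19, 6:27.
Giant-step multiplier: 17^(-7) ≡ 17^(36-7) = 17^29 ≡ 5 (mod 37).
Giant steps γ_i = 32·5^i mod 37: γ_0=32, γ_1=12 (in table at j=4).
x = i·n + j = 1·7 + 4 = 11.
Check: 17^11 ≡ 32 (mod 37).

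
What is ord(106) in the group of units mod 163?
162

163 is prime, so ord(106) divides φ(163) = 162.
Divisors of 162: 1, 2, 3, 6, 9, 18, 27, 54, 81, 162.
Repeated squaring: 106^1 ≡ 106, 106^2 ≡ 152, 106^4 ≡ 121, 106^8 ≡ 134, 106^16 ≡ 26, 106^32 ≡ 24, 106^64 ≡ 87, 106^128 ≡ 71 (mod 163).
Test 106^d mod 163 for each divisor d in increasing order:
106^1 ≡ 106
106^2 ≡ 152
106^3 = 106^2·106^1 ≡ 138
106^6 = 106^4·106^2 ≡ 136
106^9 = 106^8·106^1 ≡ 23
106^18 = 106^16·106^2 ≡ 40
106^27 = 106^16·106^8·106^2·106^1 ≡ 105
106^54 = 106^32·106^16·106^4·106^2 ≡ 104
106^81 = 106^64·106^16·106^1 ≡ 162
106^162 = 106^128·106^32·106^2 ≡ 1  ← first divisor giving 1
The order is 162.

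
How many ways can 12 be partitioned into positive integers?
77

p(n) counts ways to write n as a sum of positive integers (order ignored).
Euler's pentagonal recurrence: p(k) = p(k-1) + p(k-2) - p(k-5) - p(k-7) + p(k-12) + p(k-15) - ... (offsets j(3j∓1)/2, signs ++--, p(0)=1, p(<0)=0).
DP table for k = 0..11: p(0)=1, p(1)=1, p(2)=2, p(3)=3, p(4)=5, p(5)=7, p(6)=11, p(7)=15, p(8)=22, p(9)=30, p(10)=42, p(11)=56.
Final step: p(12) = p(11) + p(10) - p(7) - p(5) + p(0)
= 56 + 42 - 15 - 7 + 1
= 77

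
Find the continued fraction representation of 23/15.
[1; 1, 1, 7]

Euclidean algorithm steps:
23 = 1 × 15 + 8
15 = 1 × 8 + 7
8 = 1 × 7 + 1
7 = 7 × 1 + 0
Continued fraction: [1; 1, 1, 7]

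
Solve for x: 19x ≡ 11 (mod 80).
x ≡ 9 (mod 80)

gcd(19, 80) = 1, which divides 11, so solutions exist.
Find 19^(-1) mod 80 by the extended Euclidean algorithm:
80 = 4 × 19 + 4  ⟹  4 = (1)·80 + (-4)·19
19 = 4 × 4 + 3  ⟹  3 = (-4)·80 + (17)·19
4 = 1 × 3 + 1  ⟹  1 = (5)·80 + (-21)·19
So (-21)·19 ≡ 1 (mod 80), i.e. 19^(-1) ≡ -21 ≡ 59 (mod 80).
x ≡ 59 × 11 = 649 ≡ 9 (mod 80).
Check: 19 × 9 = 171 ≡ 11 (mod 80).
Unique solution: x ≡ 9 (mod 80)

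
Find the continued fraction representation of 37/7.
[5; 3, 2]

Euclidean algorithm steps:
37 = 5 × 7 + 2
7 = 3 × 2 + 1
2 = 2 × 1 + 0
Continued fraction: [5; 3, 2]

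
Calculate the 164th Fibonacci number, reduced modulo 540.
393

Matrix identity: Q^n = [[F_(n+1), F_n], [F_n, F_(n-1)]] with Q = [[1,1],[1,0]].
n = 164 = 10100100₂. Square-and-multiply, entries mod 540:
Q^1 = [[1,1],[1,0]]
Q^2 = (Q^1)² = [[2,1],[1,1]]
Q^5 = (Q^2)²·Q = [[8,5],[5,3]]
Q^10 = (Q^5)² = [[89,55],[55,34]]
Q^20 = (Q^10)² = [[146,285],[285,401]]
Q^41 = (Q^20)²·Q = [[316,481],[481,375]]
Q^82 = (Q^41)² = [[197,271],[271,466]]
Q^164 = (Q^82)² = [[470,393],[393,77]]
F_164 mod 540 = Q^164[0][1] = 393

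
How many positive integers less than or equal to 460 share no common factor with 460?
176

460 = 2^2 × 5 × 23
φ(n) = n × ∏(1 - 1/p) for each prime p dividing n
φ(460) = 460 × (1 - 1/2) × (1 - 1/5) × (1 - 1/23) = 176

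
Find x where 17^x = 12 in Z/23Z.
6

Baby-step giant-step with step n = ⌈√23⌉ = 5.
Baby steps 17^j mod 23 (j:value) for j=0..4: 0:1, 1:17, 2:13, 3:14, 4:8.
Giant-step multiplier: 17^(-5) ≡ 17^(22-5) = 17^17 ≡ 11 (mod 23).
Giant steps γ_i = 12·11^i mod 23: γ_0=12, γ_1=17 (in table at j=1).
x = i·n + j = 1·5 + 1 = 6.
Check: 17^6 ≡ 12 (mod 23).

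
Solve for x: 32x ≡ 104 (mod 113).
x ≡ 88 (mod 113)

gcd(32, 113) = 1, which divides 104, so solutions exist.
Find 32^(-1) mod 113 by the extended Euclidean algorithm:
113 = 3 × 32 + 17  ⟹  17 = (1)·113 + (-3)·32
32 = 1 × 17 + 15  ⟹  15 = (-1)·113 + (4)·32
17 = 1 × 15 + 2  ⟹  2 = (2)·113 + (-7)·32
15 = 7 × 2 + 1  ⟹  1 = (-15)·113 + (53)·32
So (53)·32 ≡ 1 (mod 113), i.e. 32^(-1) ≡ 53 (mod 113).
x ≡ 53 × 104 = 5512 ≡ 88 (mod 113).
Check: 32 × 88 = 2816 ≡ 104 (mod 113).
Unique solution: x ≡ 88 (mod 113)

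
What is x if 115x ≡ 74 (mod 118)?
x ≡ 54 (mod 118)

gcd(115, 118) = 1, which divides 74, so solutions exist.
Find 115^(-1) mod 118 by the extended Euclidean algorithm:
118 = 1 × 115 + 3  ⟹  3 = (1)·118 + (-1)·115
115 = 38 × 3 + 1  ⟹  1 = (-38)·118 + (39)·115
So (39)·115 ≡ 1 (mod 118), i.e. 115^(-1) ≡ 39 (mod 118).
x ≡ 39 × 74 = 2886 ≡ 54 (mod 118).
Check: 115 × 54 = 6210 ≡ 74 (mod 118).
Unique solution: x ≡ 54 (mod 118)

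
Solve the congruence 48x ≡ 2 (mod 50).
x ≡ 24 (mod 25)

gcd(48, 50) = 2, which divides 2, so solutions exist.
Divide through by 2: 24x ≡ 1 (mod 25).
Find 24^(-1) mod 25 by the extended Euclidean algorithm:
25 = 1 × 24 + 1  ⟹  1 = (1)·25 + (-1)·24
So (-1)·24 ≡ 1 (mod 25), i.e. 24^(-1) ≡ -1 ≡ 24 (mod 25).
x ≡ 24 × 1 = 24 ≡ 24 (mod 25).
Check: 48 × 24 = 1152 ≡ 2 (mod 50).
x ≡ 24 (mod 25), giving 2 solutions mod 50.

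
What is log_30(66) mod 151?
115

Baby-step giant-step with step n = ⌈√151⌉ = 13.
Baby steps 30^j mod 151 (j:value) for j=0..12: 0:1, 1:30, 2:145, 3:122, 4:36, 5:23, 6:86, 7:13, 8:88, 9:73, 10:76, 11:15, 12:148.
Giant-step multiplier: 30^(-13) ≡ 30^(150-13) = 30^137 ≡ 52 (mod 151).
Giant steps γ_i = 66·52^i mod 151: γ_0=66, γ_1=110, γ_2=133, γ_3=121, γ_4=101, γ_5=118, γ_6=96, γ_7=9, γ_8=15 (in table at j=11).
x = i·n + j = 8·13 + 11 = 115.
Check: 30^115 ≡ 66 (mod 151).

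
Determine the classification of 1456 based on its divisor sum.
abundant

Proper divisors of 1456: sum = 1 + 2 + 4 + 7 + 8 + 13 + 14 + 16 + ... + 182 + 208 + 364 + 728 (19 divisors) = 2016
Since 2016 > 1456, 1456 is abundant.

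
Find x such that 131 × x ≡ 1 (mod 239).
104

gcd(131, 239) = 1, so the inverse exists.
Extended Euclidean algorithm on (239, 131):
239 = 1 × 131 + 108  ⟹  108 = (1)·239 + (-1)·131
131 = 1 × 108 + 23  ⟹  23 = (-1)·239 + (2)·131
108 = 4 × 23 + 16  ⟹  16 = (5)·239 + (-9)·131
23 = 1 × 16 + 7  ⟹  7 = (-6)·239 + (11)·131
16 = 2 × 7 + 2  ⟹  2 = (17)·239 + (-31)·131
7 = 3 × 2 + 1  ⟹  1 = (-57)·239 + (104)·131
So (104)·131 ≡ 1 (mod 239), i.e. 131^(-1) ≡ 104 (mod 239).
Check: 131 × 104 = 13624 ≡ 1 (mod 239)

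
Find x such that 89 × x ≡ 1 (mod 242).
155

gcd(89, 242) = 1, so the inverse exists.
Extended Euclidean algorithm on (242, 89):
242 = 2 × 89 + 64  ⟹  64 = (1)·242 + (-2)·89
89 = 1 × 64 + 25  ⟹  25 = (-1)·242 + (3)·89
64 = 2 × 25 + 14  ⟹  14 = (3)·242 + (-8)·89
25 = 1 × 14 + 11  ⟹  11 = (-4)·242 + (11)·89
14 = 1 × 11 + 3  ⟹  3 = (7)·242 + (-19)·89
11 = 3 × 3 + 2  ⟹  2 = (-25)·242 + (68)·89
3 = 1 × 2 + 1  ⟹  1 = (32)·242 + (-87)·89
So (-87)·89 ≡ 1 (mod 242), i.e. 89^(-1) ≡ -87 ≡ 155 (mod 242).
Check: 89 × 155 = 13795 ≡ 1 (mod 242)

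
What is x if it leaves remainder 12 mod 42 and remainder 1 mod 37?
852

Using Chinese Remainder Theorem:
M = 42 × 37 = 1554
M1 = 37, M2 = 42
y1 = 37^(-1) mod 42 = 25
y2 = 42^(-1) mod 37 = 15
x = (12×37×25 + 1×42×15) mod 1554 = 852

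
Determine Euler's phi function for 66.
20

66 = 2 × 3 × 11
φ(n) = n × ∏(1 - 1/p) for each prime p dividing n
φ(66) = 66 × (1 - 1/2) × (1 - 1/3) × (1 - 1/11) = 20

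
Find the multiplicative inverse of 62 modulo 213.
134

gcd(62, 213) = 1, so the inverse exists.
Extended Euclidean algorithm on (213, 62):
213 = 3 × 62 + 27  ⟹  27 = (1)·213 + (-3)·62
62 = 2 × 27 + 8  ⟹  8 = (-2)·213 + (7)·62
27 = 3 × 8 + 3  ⟹  3 = (7)·213 + (-24)·62
8 = 2 × 3 + 2  ⟹  2 = (-16)·213 + (55)·62
3 = 1 × 2 + 1  ⟹  1 = (23)·213 + (-79)·62
So (-79)·62 ≡ 1 (mod 213), i.e. 62^(-1) ≡ -79 ≡ 134 (mod 213).
Check: 62 × 134 = 8308 ≡ 1 (mod 213)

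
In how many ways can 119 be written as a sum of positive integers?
1653668665

p(n) counts ways to write n as a sum of positive integers (order ignored).
Euler's pentagonal recurrence: p(k) = p(k-1) + p(k-2) - p(k-5) - p(k-7) + p(k-12) + p(k-15) - ... (offsets j(3j∓1)/2, signs ++--, p(0)=1, p(<0)=0).
DP table for k = 0..118: p(0)=1, p(1)=1, p(2)=2, p(3)=3, p(4)=5, p(5)=7, p(6)=11, p(7)=15, p(8)=22, p(9)=30, p(10)=42, p(11)=56, p(12)=77, p(13)=101, p(14)=135, p(15)=176, p(16)=231, p(17)=297, p(18)=385, p(19)=490, p(20)=627, p(21)=792, p(22)=1002, p(23)=1255, p(24)=1575, p(25)=1958, p(26)=2436, p(27)=3010, p(28)=3718, p(29)=4565, p(30)=5604, p(31)=6842, p(32)=8349, p(33)=10143, p(34)=12310, p(35)=14883, p(36)=17977, p(37)=21637, p(38)=26015, p(39)=31185, p(40)=37338, p(41)=44583, p(42)=53174, p(43)=63261, p(44)=75175, p(45)=89134, p(46)=105558, p(47)=124754, p(48)=147273, p(49)=173525, p(50)=204226, p(51)=239943, p(52)=281589, p(53)=329931, p(54)=386155, p(55)=451276, p(56)=526823, p(57)=614154, p(58)=715220, p(59)=831820, p(60)=966467, p(61)=1121505, p(62)=1300156, p(63)=1505499, p(64)=1741630, p(65)=2012558, p(66)=2323520, p(67)=2679689, p(68)=3087735, p(69)=3554345, p(70)=4087968, p(71)=4697205, p(72)=5392783, p(73)=6185689, p(74)=7089500, p(75)=8118264, p(76)=9289091, p(77)=10619863, p(78)=12132164, p(79)=13848650, p(80)=15796476, p(81)=18004327, p(82)=20506255, p(83)=23338469, p(84)=26543660, p(85)=30167357, p(86)=34262962, p(87)=38887673, p(88)=44108109, p(89)=49995925, p(90)=56634173, p(91)=64112359, p(92)=72533807, p(93)=82010177, p(94)=92669720, p(95)=104651419, p(96)=118114304, p(97)=133230930, p(98)=150198136, p(99)=169229875, p(100)=190569292, p(101)=214481126, p(102)=241265379, p(103)=271248950, p(104)=304801365, p(105)=342325709, p(106)=384276336, p(107)=431149389, p(108)=483502844, p(109)=541946240, p(110)=607163746, p(111)=679903203, p(112)=761002156, p(113)=851376628, p(114)=952050665, p(115)=1064144451, p(116)=1188908248, p(117)=1327710076, p(118)=1482074143.
Final step: p(119) = p(118) + p(117) - p(114) - p(112) + p(107) + p(104) - p(97) - p(93) + p(84) + p(79) - p(68) - p(62) + p(49) + p(42) - p(27) - p(19) + p(2)
= 1482074143 + 1327710076 - 952050665 - 761002156 + 431149389 + 304801365 - 133230930 - 82010177 + 26543660 + 13848650 - 3087735 - 1300156 + 173525 + 53174 - 3010 - 490 + 2
= 1653668665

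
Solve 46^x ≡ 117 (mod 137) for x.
109

Baby-step giant-step with step n = ⌈√137⌉ = 12.
Baby steps 46^j mod 137 (j:value) for j=0..11: 0:1, 1:46, 2:61, 3:66, 4:22, 5:53, 6:109, 7:82, 8:73, 9:70, 10:69, 11:23.
Giant-step multiplier: 46^(-12) ≡ 46^(136-12) = 46^124 ≡ 18 (mod 137).
Giant steps γ_i = 117·18^i mod 137: γ_0=117, γ_1=51, γ_2=96, γ_3=84, γ_4=5, γ_5=90, γ_6=113, γ_7=116, γ_8=33, γ_9=46 (in table at j=1).
x = i·n + j = 9·12 + 1 = 109.
Check: 46^109 ≡ 117 (mod 137).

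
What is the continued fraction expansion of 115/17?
[6; 1, 3, 4]

Euclidean algorithm steps:
115 = 6 × 17 + 13
17 = 1 × 13 + 4
13 = 3 × 4 + 1
4 = 4 × 1 + 0
Continued fraction: [6; 1, 3, 4]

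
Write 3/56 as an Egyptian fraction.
1/19 + 1/1064

Greedy algorithm:
3/56: ceiling(56/3) = 19, use 1/19
1/1064: ceiling(1064/1) = 1064, use 1/1064
Result: 3/56 = 1/19 + 1/1064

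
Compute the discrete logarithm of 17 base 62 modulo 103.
32

Baby-step giant-step with step n = ⌈√103⌉ = 11.
Baby steps 62^j mod 103 (j:value) for j=0..10: 0:1, 1:62, 2:33, 3:89, 4:59, 5:53, 6:93, 7:101, 8:82, 9:37, 10:28.
Giant-step multiplier: 62^(-11) ≡ 62^(102-11) = 62^91 ≡ 48 (mod 103).
Giant steps γ_i = 17·48^i mod 103: γ_0=17, γ_1=95, γ_2=28 (in table at j=10).
x = i·n + j = 2·11 + 10 = 32.
Check: 62^32 ≡ 17 (mod 103).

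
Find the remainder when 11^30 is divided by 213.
37

Repeated squaring. Binary of 30 = 11110.
11^1 ≡ 11 (mod 213); 11^2 ≡ 121 (mod 213); 11^4 ≡ 157 (mod 213); 11^8 ≡ 154 (mod 213); 11^16 ≡ 73 (mod 213)
11^30 = 11^2 × 11^4 × 11^8 × 11^16 ≡ 37 (mod 213)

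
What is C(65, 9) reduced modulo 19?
0

Using Lucas' theorem:
Write n=65 and k=9 in base 19:
n in base 19: [3, 8]
k in base 19: [0, 9]
C(65,9) mod 19 = ∏ C(n_i, k_i) mod 19
Digit binomials (mod 19): C(3,0) = 1; C(8,9) = 0 (k_i > n_i)
Product: 1 × 0 = 0 ≡ 0 (mod 19)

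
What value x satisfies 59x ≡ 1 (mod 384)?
371

gcd(59, 384) = 1, so the inverse exists.
Extended Euclidean algorithm on (384, 59):
384 = 6 × 59 + 30  ⟹  30 = (1)·384 + (-6)·59
59 = 1 × 30 + 29  ⟹  29 = (-1)·384 + (7)·59
30 = 1 × 29 + 1  ⟹  1 = (2)·384 + (-13)·59
So (-13)·59 ≡ 1 (mod 384), i.e. 59^(-1) ≡ -13 ≡ 371 (mod 384).
Check: 59 × 371 = 21889 ≡ 1 (mod 384)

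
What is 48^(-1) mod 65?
42

gcd(48, 65) = 1, so the inverse exists.
Extended Euclidean algorithm on (65, 48):
65 = 1 × 48 + 17  ⟹  17 = (1)·65 + (-1)·48
48 = 2 × 17 + 14  ⟹  14 = (-2)·65 + (3)·48
17 = 1 × 14 + 3  ⟹  3 = (3)·65 + (-4)·48
14 = 4 × 3 + 2  ⟹  2 = (-14)·65 + (19)·48
3 = 1 × 2 + 1  ⟹  1 = (17)·65 + (-23)·48
So (-23)·48 ≡ 1 (mod 65), i.e. 48^(-1) ≡ -23 ≡ 42 (mod 65).
Check: 48 × 42 = 2016 ≡ 1 (mod 65)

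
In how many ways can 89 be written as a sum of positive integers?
49995925

p(n) counts ways to write n as a sum of positive integers (order ignored).
Euler's pentagonal recurrence: p(k) = p(k-1) + p(k-2) - p(k-5) - p(k-7) + p(k-12) + p(k-15) - ... (offsets j(3j∓1)/2, signs ++--, p(0)=1, p(<0)=0).
DP table for k = 0..88: p(0)=1, p(1)=1, p(2)=2, p(3)=3, p(4)=5, p(5)=7, p(6)=11, p(7)=15, p(8)=22, p(9)=30, p(10)=42, p(11)=56, p(12)=77, p(13)=101, p(14)=135, p(15)=176, p(16)=231, p(17)=297, p(18)=385, p(19)=490, p(20)=627, p(21)=792, p(22)=1002, p(23)=1255, p(24)=1575, p(25)=1958, p(26)=2436, p(27)=3010, p(28)=3718, p(29)=4565, p(30)=5604, p(31)=6842, p(32)=8349, p(33)=10143, p(34)=12310, p(35)=14883, p(36)=17977, p(37)=21637, p(38)=26015, p(39)=31185, p(40)=37338, p(41)=44583, p(42)=53174, p(43)=63261, p(44)=75175, p(45)=89134, p(46)=105558, p(47)=124754, p(48)=147273, p(49)=173525, p(50)=204226, p(51)=239943, p(52)=281589, p(53)=329931, p(54)=386155, p(55)=451276, p(56)=526823, p(57)=614154, p(58)=715220, p(59)=831820, p(60)=966467, p(61)=1121505, p(62)=1300156, p(63)=1505499, p(64)=1741630, p(65)=2012558, p(66)=2323520, p(67)=2679689, p(68)=3087735, p(69)=3554345, p(70)=4087968, p(71)=4697205, p(72)=5392783, p(73)=6185689, p(74)=7089500, p(75)=8118264, p(76)=9289091, p(77)=10619863, p(78)=12132164, p(79)=13848650, p(80)=15796476, p(81)=18004327, p(82)=20506255, p(83)=23338469, p(84)=26543660, p(85)=30167357, p(86)=34262962, p(87)=38887673, p(88)=44108109.
Final step: p(89) = p(88) + p(87) - p(84) - p(82) + p(77) + p(74) - p(67) - p(63) + p(54) + p(49) - p(38) - p(32) + p(19) + p(12)
= 44108109 + 38887673 - 26543660 - 20506255 + 10619863 + 7089500 - 2679689 - 1505499 + 386155 + 173525 - 26015 - 8349 + 490 + 77
= 49995925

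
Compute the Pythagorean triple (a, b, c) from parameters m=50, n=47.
(291, 4700, 4709)

Euclid's formula: a = m² - n², b = 2mn, c = m² + n²
m = 50, n = 47
a = 50² - 47² = 2500 - 2209 = 291
b = 2 × 50 × 47 = 4700
c = 50² + 47² = 2500 + 2209 = 4709
Verification: 291² + 4700² = 84681 + 22090000 = 22174681 = 4709² ✓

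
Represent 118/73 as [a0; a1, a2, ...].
[1; 1, 1, 1, 1, 1, 1, 5]

Euclidean algorithm steps:
118 = 1 × 73 + 45
73 = 1 × 45 + 28
45 = 1 × 28 + 17
28 = 1 × 17 + 11
17 = 1 × 11 + 6
11 = 1 × 6 + 5
6 = 1 × 5 + 1
5 = 5 × 1 + 0
Continued fraction: [1; 1, 1, 1, 1, 1, 1, 5]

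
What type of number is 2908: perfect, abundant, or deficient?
deficient

Proper divisors of 2908: sum = 1 + 2 + 4 + 727 + 1454 = 2188
Since 2188 < 2908, 2908 is deficient.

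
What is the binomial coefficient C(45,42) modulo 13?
7

Using Lucas' theorem:
Write n=45 and k=42 in base 13:
n in base 13: [3, 6]
k in base 13: [3, 3]
C(45,42) mod 13 = ∏ C(n_i, k_i) mod 13
Digit binomials (mod 13): C(3,3) = 1; C(6,3) = 20 ≡ 7
Product: 1 × 7 = 7 ≡ 7 (mod 13)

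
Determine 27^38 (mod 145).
9

Repeated squaring. Binary of 38 = 100110.
27^1 ≡ 27 (mod 145); 27^2 ≡ 4 (mod 145); 27^4 ≡ 16 (mod 145); 27^8 ≡ 111 (mod 145); 27^16 ≡ 141 (mod 145); 27^32 ≡ 16 (mod 145)
27^38 = 27^2 × 27^4 × 27^32 ≡ 9 (mod 145)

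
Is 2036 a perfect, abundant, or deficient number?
deficient

Proper divisors of 2036: sum = 1 + 2 + 4 + 509 + 1018 = 1534
Since 1534 < 2036, 2036 is deficient.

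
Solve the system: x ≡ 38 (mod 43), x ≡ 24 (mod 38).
898

Using Chinese Remainder Theorem:
M = 43 × 38 = 1634
M1 = 38, M2 = 43
y1 = 38^(-1) mod 43 = 17
y2 = 43^(-1) mod 38 = 23
x = (38×38×17 + 24×43×23) mod 1634 = 898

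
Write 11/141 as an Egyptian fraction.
1/13 + 1/917 + 1/1680861

Greedy algorithm:
11/141: ceiling(141/11) = 13, use 1/13
2/1833: ceiling(1833/2) = 917, use 1/917
1/1680861: ceiling(1680861/1) = 1680861, use 1/1680861
Result: 11/141 = 1/13 + 1/917 + 1/1680861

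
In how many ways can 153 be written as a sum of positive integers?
54770336324

p(n) counts ways to write n as a sum of positive integers (order ignored).
Euler's pentagonal recurrence: p(k) = p(k-1) + p(k-2) - p(k-5) - p(k-7) + p(k-12) + p(k-15) - ... (offsets j(3j∓1)/2, signs ++--, p(0)=1, p(<0)=0).
DP table for k = 0..152: p(0)=1, p(1)=1, p(2)=2, p(3)=3, p(4)=5, p(5)=7, p(6)=11, p(7)=15, p(8)=22, p(9)=30, p(10)=42, p(11)=56, p(12)=77, p(13)=101, p(14)=135, p(15)=176, p(16)=231, p(17)=297, p(18)=385, p(19)=490, p(20)=627, p(21)=792, p(22)=1002, p(23)=1255, p(24)=1575, p(25)=1958, p(26)=2436, p(27)=3010, p(28)=3718, p(29)=4565, p(30)=5604, p(31)=6842, p(32)=8349, p(33)=10143, p(34)=12310, p(35)=14883, p(36)=17977, p(37)=21637, p(38)=26015, p(39)=31185, p(40)=37338, p(41)=44583, p(42)=53174, p(43)=63261, p(44)=75175, p(45)=89134, p(46)=105558, p(47)=124754, p(48)=147273, p(49)=173525, p(50)=204226, p(51)=239943, p(52)=281589, p(53)=329931, p(54)=386155, p(55)=451276, p(56)=526823, p(57)=614154, p(58)=715220, p(59)=831820, p(60)=966467, p(61)=1121505, p(62)=1300156, p(63)=1505499, p(64)=1741630, p(65)=2012558, p(66)=2323520, p(67)=2679689, p(68)=3087735, p(69)=3554345, p(70)=4087968, p(71)=4697205, p(72)=5392783, p(73)=6185689, p(74)=7089500, p(75)=8118264, p(76)=9289091, p(77)=10619863, p(78)=12132164, p(79)=13848650, p(80)=15796476, p(81)=18004327, p(82)=20506255, p(83)=23338469, p(84)=26543660, p(85)=30167357, p(86)=34262962, p(87)=38887673, p(88)=44108109, p(89)=49995925, p(90)=56634173, p(91)=64112359, p(92)=72533807, p(93)=82010177, p(94)=92669720, p(95)=104651419, p(96)=118114304, p(97)=133230930, p(98)=150198136, p(99)=169229875, p(100)=190569292, p(101)=214481126, p(102)=241265379, p(103)=271248950, p(104)=304801365, p(105)=342325709, p(106)=384276336, p(107)=431149389, p(108)=483502844, p(109)=541946240, p(110)=607163746, p(111)=679903203, p(112)=761002156, p(113)=851376628, p(114)=952050665, p(115)=1064144451, p(116)=1188908248, p(117)=1327710076, p(118)=1482074143, p(119)=1653668665, p(120)=1844349560, p(121)=2056148051, p(122)=2291320912, p(123)=2552338241, p(124)=2841940500, p(125)=3163127352, p(126)=3519222692, p(127)=3913864295, p(128)=4351078600, p(129)=4835271870, p(130)=5371315400, p(131)=5964539504, p(132)=6620830889, p(133)=7346629512, p(134)=8149040695, p(135)=9035836076, p(136)=10015581680, p(137)=11097645016, p(138)=12292341831, p(139)=13610949895, p(140)=15065878135, p(141)=16670689208, p(142)=18440293320, p(143)=20390982757, p(144)=22540654445, p(145)=24908858009, p(146)=27517052599, p(147)=30388671978, p(148)=33549419497, p(149)=37027355200, p(150)=40853235313, p(151)=45060624582, p(152)=49686288421.
Final step: p(153) = p(152) + p(151) - p(148) - p(146) + p(141) + p(138) - p(131) - p(127) + p(118) + p(113) - p(102) - p(96) + p(83) + p(76) - p(61) - p(53) + p(36) + p(27) - p(8)
= 49686288421 + 45060624582 - 33549419497 - 27517052599 + 16670689208 + 12292341831 - 5964539504 - 3913864295 + 1482074143 + 851376628 - 241265379 - 118114304 + 23338469 + 9289091 - 1121505 - 329931 + 17977 + 3010 - 22
= 54770336324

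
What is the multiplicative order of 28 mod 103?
51

103 is prime, so ord(28) divides φ(103) = 102.
Divisors of 102: 1, 2, 3, 6, 17, 34, 51, 102.
Repeated squaring: 28^1 ≡ 28, 28^2 ≡ 63, 28^4 ≡ 55, 28^8 ≡ 38, 28^16 ≡ 2, 28^32 ≡ 4, 28^64 ≡ 16 (mod 103).
Test 28^d mod 103 for each divisor d in increasing order:
28^1 ≡ 28
28^2 ≡ 63
28^3 = 28^2·28^1 ≡ 13
28^6 = 28^4·28^2 ≡ 66
28^17 = 28^16·28^1 ≡ 56
28^34 = 28^32·28^2 ≡ 46
28^51 = 28^32·28^16·28^2·28^1 ≡ 1  ← first divisor giving 1
The order is 51.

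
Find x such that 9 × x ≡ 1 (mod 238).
53

gcd(9, 238) = 1, so the inverse exists.
Extended Euclidean algorithm on (238, 9):
238 = 26 × 9 + 4  ⟹  4 = (1)·238 + (-26)·9
9 = 2 × 4 + 1  ⟹  1 = (-2)·238 + (53)·9
So (53)·9 ≡ 1 (mod 238), i.e. 9^(-1) ≡ 53 (mod 238).
Check: 9 × 53 = 477 ≡ 1 (mod 238)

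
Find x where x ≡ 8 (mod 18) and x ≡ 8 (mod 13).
8

Using Chinese Remainder Theorem:
M = 18 × 13 = 234
M1 = 13, M2 = 18
y1 = 13^(-1) mod 18 = 7
y2 = 18^(-1) mod 13 = 8
x = (8×13×7 + 8×18×8) mod 234 = 8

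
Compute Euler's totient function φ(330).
80

330 = 2 × 3 × 5 × 11
φ(n) = n × ∏(1 - 1/p) for each prime p dividing n
φ(330) = 330 × (1 - 1/2) × (1 - 1/3) × (1 - 1/5) × (1 - 1/11) = 80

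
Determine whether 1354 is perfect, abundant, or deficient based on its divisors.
deficient

Proper divisors of 1354: sum = 1 + 2 + 677 = 680
Since 680 < 1354, 1354 is deficient.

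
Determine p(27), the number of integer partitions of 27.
3010

p(n) counts ways to write n as a sum of positive integers (order ignored).
Euler's pentagonal recurrence: p(k) = p(k-1) + p(k-2) - p(k-5) - p(k-7) + p(k-12) + p(k-15) - ... (offsets j(3j∓1)/2, signs ++--, p(0)=1, p(<0)=0).
DP table for k = 0..26: p(0)=1, p(1)=1, p(2)=2, p(3)=3, p(4)=5, p(5)=7, p(6)=11, p(7)=15, p(8)=22, p(9)=30, p(10)=42, p(11)=56, p(12)=77, p(13)=101, p(14)=135, p(15)=176, p(16)=231, p(17)=297, p(18)=385, p(19)=490, p(20)=627, p(21)=792, p(22)=1002, p(23)=1255, p(24)=1575, p(25)=1958, p(26)=2436.
Final step: p(27) = p(26) + p(25) - p(22) - p(20) + p(15) + p(12) - p(5) - p(1)
= 2436 + 1958 - 1002 - 627 + 176 + 77 - 7 - 1
= 3010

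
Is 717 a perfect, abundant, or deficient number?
deficient

Proper divisors of 717: sum = 1 + 3 + 239 = 243
Since 243 < 717, 717 is deficient.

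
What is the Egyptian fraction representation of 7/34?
1/5 + 1/170

Greedy algorithm:
7/34: ceiling(34/7) = 5, use 1/5
1/170: ceiling(170/1) = 170, use 1/170
Result: 7/34 = 1/5 + 1/170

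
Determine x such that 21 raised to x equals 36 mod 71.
62

Baby-step giant-step with step n = ⌈√71⌉ = 9.
Baby steps 21^j mod 71 (j:value) for j=0..8: 0:1, 1:21, 2:15, 3:31, 4:12, 5:39, 6:38, 7:17, 8:2.
Giant-step multiplier: 21^(-9) ≡ 21^(70-9) = 21^61 ≡ 22 (mod 71).
Giant steps γ_i = 36·22^i mod 71: γ_0=36, γ_1=11, γ_2=29, γ_3=70, γ_4=49, γ_5=13, γ_6=2 (in table at j=8).
x = i·n + j = 6·9 + 8 = 62.
Check: 21^62 ≡ 36 (mod 71).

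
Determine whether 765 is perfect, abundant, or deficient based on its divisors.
deficient

Proper divisors of 765: sum = 1 + 3 + 5 + 9 + 15 + 17 + 45 + 51 + 85 + 153 + 255 = 639
Since 639 < 765, 765 is deficient.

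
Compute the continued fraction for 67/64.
[1; 21, 3]

Euclidean algorithm steps:
67 = 1 × 64 + 3
64 = 21 × 3 + 1
3 = 3 × 1 + 0
Continued fraction: [1; 21, 3]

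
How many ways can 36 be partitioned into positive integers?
17977

p(n) counts ways to write n as a sum of positive integers (order ignored).
Euler's pentagonal recurrence: p(k) = p(k-1) + p(k-2) - p(k-5) - p(k-7) + p(k-12) + p(k-15) - ... (offsets j(3j∓1)/2, signs ++--, p(0)=1, p(<0)=0).
DP table for k = 0..35: p(0)=1, p(1)=1, p(2)=2, p(3)=3, p(4)=5, p(5)=7, p(6)=11, p(7)=15, p(8)=22, p(9)=30, p(10)=42, p(11)=56, p(12)=77, p(13)=101, p(14)=135, p(15)=176, p(16)=231, p(17)=297, p(18)=385, p(19)=490, p(20)=627, p(21)=792, p(22)=1002, p(23)=1255, p(24)=1575, p(25)=1958, p(26)=2436, p(27)=3010, p(28)=3718, p(29)=4565, p(30)=5604, p(31)=6842, p(32)=8349, p(33)=10143, p(34)=12310, p(35)=14883.
Final step: p(36) = p(35) + p(34) - p(31) - p(29) + p(24) + p(21) - p(14) - p(10) + p(1)
= 14883 + 12310 - 6842 - 4565 + 1575 + 792 - 135 - 42 + 1
= 17977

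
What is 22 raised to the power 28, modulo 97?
1

Repeated squaring. Binary of 28 = 11100.
22^1 ≡ 22 (mod 97); 22^2 ≡ 96 (mod 97); 22^4 ≡ 1 (mod 97); 22^8 ≡ 1 (mod 97); 22^16 ≡ 1 (mod 97)
22^28 = 22^4 × 22^8 × 22^16 ≡ 1 (mod 97)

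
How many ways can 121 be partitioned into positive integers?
2056148051

p(n) counts ways to write n as a sum of positive integers (order ignored).
Euler's pentagonal recurrence: p(k) = p(k-1) + p(k-2) - p(k-5) - p(k-7) + p(k-12) + p(k-15) - ... (offsets j(3j∓1)/2, signs ++--, p(0)=1, p(<0)=0).
DP table for k = 0..120: p(0)=1, p(1)=1, p(2)=2, p(3)=3, p(4)=5, p(5)=7, p(6)=11, p(7)=15, p(8)=22, p(9)=30, p(10)=42, p(11)=56, p(12)=77, p(13)=101, p(14)=135, p(15)=176, p(16)=231, p(17)=297, p(18)=385, p(19)=490, p(20)=627, p(21)=792, p(22)=1002, p(23)=1255, p(24)=1575, p(25)=1958, p(26)=2436, p(27)=3010, p(28)=3718, p(29)=4565, p(30)=5604, p(31)=6842, p(32)=8349, p(33)=10143, p(34)=12310, p(35)=14883, p(36)=17977, p(37)=21637, p(38)=26015, p(39)=31185, p(40)=37338, p(41)=44583, p(42)=53174, p(43)=63261, p(44)=75175, p(45)=89134, p(46)=105558, p(47)=124754, p(48)=147273, p(49)=173525, p(50)=204226, p(51)=239943, p(52)=281589, p(53)=329931, p(54)=386155, p(55)=451276, p(56)=526823, p(57)=614154, p(58)=715220, p(59)=831820, p(60)=966467, p(61)=1121505, p(62)=1300156, p(63)=1505499, p(64)=1741630, p(65)=2012558, p(66)=2323520, p(67)=2679689, p(68)=3087735, p(69)=3554345, p(70)=4087968, p(71)=4697205, p(72)=5392783, p(73)=6185689, p(74)=7089500, p(75)=8118264, p(76)=9289091, p(77)=10619863, p(78)=12132164, p(79)=13848650, p(80)=15796476, p(81)=18004327, p(82)=20506255, p(83)=23338469, p(84)=26543660, p(85)=30167357, p(86)=34262962, p(87)=38887673, p(88)=44108109, p(89)=49995925, p(90)=56634173, p(91)=64112359, p(92)=72533807, p(93)=82010177, p(94)=92669720, p(95)=104651419, p(96)=118114304, p(97)=133230930, p(98)=150198136, p(99)=169229875, p(100)=190569292, p(101)=214481126, p(102)=241265379, p(103)=271248950, p(104)=304801365, p(105)=342325709, p(106)=384276336, p(107)=431149389, p(108)=483502844, p(109)=541946240, p(110)=607163746, p(111)=679903203, p(112)=761002156, p(113)=851376628, p(114)=952050665, p(115)=1064144451, p(116)=1188908248, p(117)=1327710076, p(118)=1482074143, p(119)=1653668665, p(120)=1844349560.
Final step: p(121) = p(120) + p(119) - p(116) - p(114) + p(109) + p(106) - p(99) - p(95) + p(86) + p(81) - p(70) - p(64) + p(51) + p(44) - p(29) - p(21) + p(4)
= 1844349560 + 1653668665 - 1188908248 - 952050665 + 541946240 + 384276336 - 169229875 - 104651419 + 34262962 + 18004327 - 4087968 - 1741630 + 239943 + 75175 - 4565 - 792 + 5
= 2056148051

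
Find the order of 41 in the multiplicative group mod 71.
14

71 is prime, so ord(41) divides φ(71) = 70.
Divisors of 70: 1, 2, 5, 7, 10, 14, 35, 70.
Repeated squaring: 41^1 ≡ 41, 41^2 ≡ 48, 41^4 ≡ 32, 41^8 ≡ 30, 41^16 ≡ 48, 41^32 ≡ 32, 41^64 ≡ 30 (mod 71).
Test 41^d mod 71 for each divisor d in increasing order:
41^1 ≡ 41
41^2 ≡ 48
41^5 = 41^4·41^1 ≡ 34
41^7 = 41^4·41^2·41^1 ≡ 70
41^10 = 41^8·41^2 ≡ 20
41^14 = 41^8·41^4·41^2 ≡ 1  ← first divisor giving 1
The order is 14.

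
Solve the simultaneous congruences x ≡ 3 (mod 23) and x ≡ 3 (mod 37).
3

Using Chinese Remainder Theorem:
M = 23 × 37 = 851
M1 = 37, M2 = 23
y1 = 37^(-1) mod 23 = 5
y2 = 23^(-1) mod 37 = 29
x = (3×37×5 + 3×23×29) mod 851 = 3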